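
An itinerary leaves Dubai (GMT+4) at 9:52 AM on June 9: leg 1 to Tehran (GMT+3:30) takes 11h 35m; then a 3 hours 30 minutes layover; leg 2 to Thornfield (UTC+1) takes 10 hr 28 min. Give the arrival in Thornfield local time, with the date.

8:25 AM on June 10

Convert departure to UTC: 9:52 AM − 4:00 = 5:52 AM UTC on Jun 9.
Add 11 hours 35 minutes leg 1 → 5:27 PM UTC.
Add 3 hours 30 minutes layover in Tehran → 8:57 PM UTC.
Add 10 hours 28 minutes leg 2 → 7:25 AM UTC (Jun 10).
Thornfield is UTC+1:00, so local arrival = 7:25 AM + 1:00 = 8:25 AM on Jun 10.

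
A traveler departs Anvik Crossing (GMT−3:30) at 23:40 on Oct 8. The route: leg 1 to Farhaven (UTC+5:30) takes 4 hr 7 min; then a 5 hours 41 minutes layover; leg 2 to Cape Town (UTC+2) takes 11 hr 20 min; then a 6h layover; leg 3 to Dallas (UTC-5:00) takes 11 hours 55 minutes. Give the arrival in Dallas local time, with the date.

13:13 on Oct 10

Convert departure to UTC: 23:40 + 3:30 = 03:10 UTC on Oct 9.
Add 4 hours and 7 minutes leg 1 → 07:17 UTC.
Add 5 hours and 41 minutes layover in Farhaven → 12:58 UTC.
Add 11 hours and 20 minutes leg 2 → 00:18 UTC (Oct 10).
Add 6 hours layover in Cape Town → 06:18 UTC.
Add 11 hours and 55 minutes leg 3 → 18:13 UTC.
Dallas is UTC−5:00, so local arrival = 18:13 − 5:00 = 13:13 on Oct 10.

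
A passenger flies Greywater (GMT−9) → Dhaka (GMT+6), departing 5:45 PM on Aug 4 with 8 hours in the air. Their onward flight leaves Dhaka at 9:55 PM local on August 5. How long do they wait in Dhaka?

Convert departure to UTC: 5:45 PM + 9:00 = 2:45 AM UTC on Aug 5.
Add 8 hours flight time → 10:45 AM UTC.
Dhaka is UTC+6:00, so local arrival = 10:45 AM + 6:00 = 4:45 PM on Aug 5.
Layover = 9:55 PM − 4:45 PM = 5 hours 10 minutes.

5 hours 10 minutes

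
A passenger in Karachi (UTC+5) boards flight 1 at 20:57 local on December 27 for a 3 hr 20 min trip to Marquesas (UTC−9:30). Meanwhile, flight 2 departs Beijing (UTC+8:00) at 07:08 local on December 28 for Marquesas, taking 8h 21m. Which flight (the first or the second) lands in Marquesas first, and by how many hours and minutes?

the first, by 12 hours 12 minutes

Flight 1 in UTC: 20:57 − 5:00 = 15:57 on Dec 27.
+3 hours 20 minutes → arrive 19:17 UTC on Dec 27.
Flight 2 in UTC: 07:08 − 8:00 = 23:08 on Dec 27.
+8 hours and 21 minutes → arrive 07:29 UTC on Dec 28.
Flight 1 lands earlier by 12 hours 12 minutes.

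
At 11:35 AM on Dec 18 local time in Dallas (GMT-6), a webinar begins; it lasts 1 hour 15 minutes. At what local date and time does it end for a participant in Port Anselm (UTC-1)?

5:50 PM on December 18

Convert start to UTC: 11:35 AM + 6:00 = 5:35 PM UTC on Dec 18.
Add 1 hour and 15 minutes duration → 6:50 PM UTC.
Port Anselm is UTC−1:00, so local end time = 6:50 PM − 1:00 = 5:50 PM on Dec 18.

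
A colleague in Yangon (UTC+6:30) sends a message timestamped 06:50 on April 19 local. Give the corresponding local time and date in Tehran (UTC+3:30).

03:50 on Apr 19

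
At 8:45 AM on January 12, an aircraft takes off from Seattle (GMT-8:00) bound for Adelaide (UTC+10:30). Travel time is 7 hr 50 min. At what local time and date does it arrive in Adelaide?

11:05 AM on January 13

Convert departure to UTC: 8:45 AM + 8:00 = 4:45 PM UTC on Jan 12.
Add 7 hours 50 minutes travel time → 12:35 AM UTC (Jan 13).
Adelaide is UTC+10:30, so local arrival = 12:35 AM + 10:30 = 11:05 AM on Jan 13.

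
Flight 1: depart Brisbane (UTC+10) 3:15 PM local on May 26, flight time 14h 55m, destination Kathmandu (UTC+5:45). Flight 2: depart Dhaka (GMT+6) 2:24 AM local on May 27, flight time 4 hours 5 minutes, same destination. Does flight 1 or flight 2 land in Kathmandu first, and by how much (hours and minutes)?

the first, by 4 hours 19 minutes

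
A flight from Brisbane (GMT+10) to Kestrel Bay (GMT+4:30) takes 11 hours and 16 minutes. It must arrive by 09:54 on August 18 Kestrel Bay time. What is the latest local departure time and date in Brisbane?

Target arrival in UTC: 09:54 − 4:30 = 05:24 on Aug 18.
Subtract 11 hours and 16 minutes → departure 18:08 UTC on Aug 17.
Brisbane is UTC+10:00: 18:08 + 10:00 = 04:08 on Aug 18.

04:08 on Aug 18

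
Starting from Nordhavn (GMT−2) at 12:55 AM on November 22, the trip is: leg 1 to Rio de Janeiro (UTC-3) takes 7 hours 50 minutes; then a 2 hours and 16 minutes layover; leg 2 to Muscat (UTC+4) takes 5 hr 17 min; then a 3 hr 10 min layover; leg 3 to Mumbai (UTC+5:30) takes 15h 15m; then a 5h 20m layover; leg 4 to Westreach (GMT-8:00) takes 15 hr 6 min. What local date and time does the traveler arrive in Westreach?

Convert departure to UTC: 12:55 AM + 2:00 = 2:55 AM UTC on Nov 22.
Add 7 hours 50 minutes leg 1 → 10:45 AM UTC.
Add 2 hours 16 minutes layover in Rio de Janeiro → 1:01 PM UTC.
Add 5 hours and 17 minutes leg 2 → 6:18 PM UTC.
Add 3 hours 10 minutes layover in Muscat → 9:28 PM UTC.
Add 15 hours and 15 minutes leg 3 → 12:43 PM UTC (Nov 23).
Add 5 hours 20 minutes layover in Mumbai → 6:03 PM UTC.
Add 15 hours and 6 minutes leg 4 → 9:09 AM UTC (Nov 24).
Westreach is UTC−8:00, so local arrival = 9:09 AM − 8:00 = 1:09 AM on Nov 24.

1:09 AM on Nov 24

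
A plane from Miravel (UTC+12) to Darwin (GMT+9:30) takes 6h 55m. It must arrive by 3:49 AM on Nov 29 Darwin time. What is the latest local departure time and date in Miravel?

11:24 PM on November 28

Target arrival in UTC: 3:49 AM − 9:30 = 6:19 PM on Nov 28.
Subtract 6 hours 55 minutes → departure 11:24 AM UTC on Nov 28.
Miravel is UTC+12:00: 11:24 AM + 12:00 = 11:24 PM on Nov 28.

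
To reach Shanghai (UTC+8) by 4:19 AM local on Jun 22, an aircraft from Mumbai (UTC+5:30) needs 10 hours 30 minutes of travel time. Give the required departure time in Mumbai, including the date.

3:19 PM on Jun 21

Target arrival in UTC: 4:19 AM − 8:00 = 8:19 PM on Jun 21.
Subtract 10 hours 30 minutes → departure 9:49 AM UTC on Jun 21.
Mumbai is UTC+5:30: 9:49 AM + 5:30 = 3:19 PM on Jun 21.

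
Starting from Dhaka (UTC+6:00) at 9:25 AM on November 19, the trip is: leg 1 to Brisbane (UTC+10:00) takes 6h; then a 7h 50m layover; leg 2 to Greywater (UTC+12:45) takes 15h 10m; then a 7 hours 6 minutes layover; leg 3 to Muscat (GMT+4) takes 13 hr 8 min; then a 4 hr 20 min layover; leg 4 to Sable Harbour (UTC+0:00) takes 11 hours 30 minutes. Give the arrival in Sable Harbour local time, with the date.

8:29 PM on November 21

Convert departure to UTC: 9:25 AM − 6:00 = 3:25 AM UTC on Nov 19.
Add 6 hours leg 1 → 9:25 AM UTC.
Add 7 hours 50 minutes layover in Brisbane → 5:15 PM UTC.
Add 15 hours and 10 minutes leg 2 → 8:25 AM UTC (Nov 20).
Add 7 hours 6 minutes layover in Greywater → 3:31 PM UTC.
Add 13 hours and 8 minutes leg 3 → 4:39 AM UTC (Nov 21).
Add 4 hours and 20 minutes layover in Muscat → 8:59 AM UTC.
Add 11 hours 30 minutes leg 4 → 8:29 PM UTC.
Sable Harbour is UTC+0, so local arrival is the same: 8:29 PM on Nov 21.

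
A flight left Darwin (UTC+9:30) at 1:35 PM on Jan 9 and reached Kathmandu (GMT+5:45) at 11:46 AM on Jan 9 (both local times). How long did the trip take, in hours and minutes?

1 hour 56 minutes

Kathmandu is 3:45 behind Darwin.
Clock-face elapsed time (ignoring zones) is −1 hour 49 minutes.
Actual elapsed = −1 hour 49 minutes + 3:45 = 1 hour 56 minutes.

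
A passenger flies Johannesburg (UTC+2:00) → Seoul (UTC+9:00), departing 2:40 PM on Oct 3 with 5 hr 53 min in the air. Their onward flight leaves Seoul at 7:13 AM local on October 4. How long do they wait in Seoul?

3 hours 40 minutes

Convert departure to UTC: 2:40 PM − 2:00 = 12:40 PM UTC on Oct 3.
Add 5 hours 53 minutes flight time → 6:33 PM UTC.
Seoul is UTC+9:00, so local arrival = 6:33 PM + 9:00 = 3:33 AM on Oct 4.
Layover = 7:13 AM − 3:33 AM = 3 hours 40 minutes.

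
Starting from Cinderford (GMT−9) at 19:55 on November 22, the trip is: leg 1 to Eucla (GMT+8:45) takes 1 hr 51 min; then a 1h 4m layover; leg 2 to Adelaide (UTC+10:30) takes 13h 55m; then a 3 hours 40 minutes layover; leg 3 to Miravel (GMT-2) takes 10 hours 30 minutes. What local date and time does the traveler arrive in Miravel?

09:55 on November 24

Convert departure to UTC: 19:55 + 9:00 = 04:55 UTC on Nov 23.
Add 1 hour and 51 minutes leg 1 → 06:46 UTC.
Add 1 hour and 4 minutes layover in Eucla → 07:50 UTC.
Add 13 hours and 55 minutes leg 2 → 21:45 UTC.
Add 3 hours 40 minutes layover in Adelaide → 01:25 UTC (Nov 24).
Add 10 hours 30 minutes leg 3 → 11:55 UTC.
Miravel is UTC−2:00, so local arrival = 11:55 − 2:00 = 09:55 on Nov 24.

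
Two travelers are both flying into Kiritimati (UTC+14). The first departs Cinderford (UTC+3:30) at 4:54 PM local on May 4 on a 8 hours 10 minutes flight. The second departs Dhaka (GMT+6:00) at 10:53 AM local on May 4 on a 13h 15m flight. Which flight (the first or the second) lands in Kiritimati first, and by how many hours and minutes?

Flight 1 in UTC: 4:54 PM − 3:30 = 1:24 PM on May 4.
+8 hours 10 minutes → arrive 9:34 PM UTC on May 4.
Flight 2 in UTC: 10:53 AM − 6:00 = 4:53 AM on May 4.
+13 hours and 15 minutes → arrive 6:08 PM UTC on May 4.
Flight 2 lands earlier by 3 hours 26 minutes.

the second, by 3 hours 26 minutes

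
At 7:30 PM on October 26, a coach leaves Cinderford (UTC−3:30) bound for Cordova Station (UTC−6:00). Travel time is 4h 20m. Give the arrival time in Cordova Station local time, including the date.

9:20 PM on October 26

Convert departure to UTC: 7:30 PM + 3:30 = 11:00 PM UTC on Oct 26.
Add 4 hours and 20 minutes travel time → 3:20 AM UTC (Oct 27).
Cordova Station is UTC−6:00, so local arrival = 3:20 AM − 6:00 = 9:20 PM on Oct 26.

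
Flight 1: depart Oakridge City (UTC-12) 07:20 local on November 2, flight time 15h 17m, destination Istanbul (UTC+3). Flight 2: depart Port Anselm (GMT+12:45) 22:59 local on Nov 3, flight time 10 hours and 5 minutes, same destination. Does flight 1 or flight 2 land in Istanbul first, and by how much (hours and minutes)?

the first, by 9 hours 42 minutes

Flight 1 in UTC: 07:20 + 12:00 = 19:20 on Nov 2.
+15 hours and 17 minutes → arrive 10:37 UTC on Nov 3.
Flight 2 in UTC: 22:59 − 12:45 = 10:14 on Nov 3.
+10 hours 5 minutes → arrive 20:19 UTC on Nov 3.
Flight 1 lands earlier by 9 hours 42 minutes.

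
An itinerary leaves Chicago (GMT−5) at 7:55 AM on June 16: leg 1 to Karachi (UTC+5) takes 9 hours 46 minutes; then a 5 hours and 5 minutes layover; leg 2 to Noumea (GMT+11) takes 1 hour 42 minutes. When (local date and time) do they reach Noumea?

4:28 PM on Jun 17

Convert departure to UTC: 7:55 AM + 5:00 = 12:55 PM UTC on Jun 16.
Add 9 hours 46 minutes leg 1 → 10:41 PM UTC.
Add 5 hours and 5 minutes layover in Karachi → 3:46 AM UTC (Jun 17).
Add 1 hour 42 minutes leg 2 → 5:28 AM UTC.
Noumea is UTC+11:00, so local arrival = 5:28 AM + 11:00 = 4:28 PM on Jun 17.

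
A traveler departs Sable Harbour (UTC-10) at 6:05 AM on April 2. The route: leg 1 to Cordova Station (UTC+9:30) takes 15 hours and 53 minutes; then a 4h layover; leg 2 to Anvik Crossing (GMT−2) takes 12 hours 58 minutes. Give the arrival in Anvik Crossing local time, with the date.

10:56 PM on April 3

Convert departure to UTC: 6:05 AM + 10:00 = 4:05 PM UTC on Apr 2.
Add 15 hours and 53 minutes leg 1 → 7:58 AM UTC (Apr 3).
Add 4 hours layover in Cordova Station → 11:58 AM UTC.
Add 12 hours and 58 minutes leg 2 → 12:56 AM UTC (Apr 4).
Anvik Crossing is UTC−2:00, so local arrival = 12:56 AM − 2:00 = 10:56 PM on Apr 3.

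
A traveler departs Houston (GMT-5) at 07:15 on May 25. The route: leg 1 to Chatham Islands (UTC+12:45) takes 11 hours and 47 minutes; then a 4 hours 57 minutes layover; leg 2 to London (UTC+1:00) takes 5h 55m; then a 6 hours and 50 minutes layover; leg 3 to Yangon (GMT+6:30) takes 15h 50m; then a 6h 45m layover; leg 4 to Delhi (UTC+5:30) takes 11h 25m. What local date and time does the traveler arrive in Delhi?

09:14 on May 28

Convert departure to UTC: 07:15 + 5:00 = 12:15 UTC on May 25.
Add 11 hours and 47 minutes leg 1 → 00:02 UTC (May 26).
Add 4 hours and 57 minutes layover in Chatham Islands → 04:59 UTC.
Add 5 hours and 55 minutes leg 2 → 10:54 UTC.
Add 6 hours and 50 minutes layover in London → 17:44 UTC.
Add 15 hours and 50 minutes leg 3 → 09:34 UTC (May 27).
Add 6 hours and 45 minutes layover in Yangon → 16:19 UTC.
Add 11 hours 25 minutes leg 4 → 03:44 UTC (May 28).
Delhi is UTC+5:30, so local arrival = 03:44 + 5:30 = 09:14 on May 28.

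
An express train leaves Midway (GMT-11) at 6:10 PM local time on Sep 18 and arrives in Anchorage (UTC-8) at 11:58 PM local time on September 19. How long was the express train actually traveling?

Departure in UTC: 6:10 PM + 11:00 = 5:10 AM on Sep 19.
Arrival in UTC: 11:58 PM + 8:00 = 7:58 AM on Sep 20.
Elapsed = 7:58 AM − 5:10 AM (+1 day) = 26 hours 48 minutes.

26 hours 48 minutes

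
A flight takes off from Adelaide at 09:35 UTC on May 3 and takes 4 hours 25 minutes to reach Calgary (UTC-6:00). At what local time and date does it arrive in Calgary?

08:00 on May 3

Departure is given in UTC: 09:35 on May 3.
Add 4 hours 25 minutes → 14:00 UTC.
Calgary is UTC−6:00: 14:00 − 6:00 = 08:00 on May 3.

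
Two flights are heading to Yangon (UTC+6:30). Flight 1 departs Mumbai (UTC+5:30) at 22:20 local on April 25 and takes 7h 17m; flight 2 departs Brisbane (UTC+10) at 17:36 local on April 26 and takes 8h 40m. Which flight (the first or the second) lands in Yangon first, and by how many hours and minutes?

Flight 1 in UTC: 22:20 − 5:30 = 16:50 on Apr 25.
+7 hours 17 minutes → arrive 00:07 UTC on Apr 26.
Flight 2 in UTC: 17:36 − 10:00 = 07:36 on Apr 26.
+8 hours and 40 minutes → arrive 16:16 UTC on Apr 26.
Flight 1 lands earlier by 16 hours 9 minutes.

the first, by 16 hours 9 minutes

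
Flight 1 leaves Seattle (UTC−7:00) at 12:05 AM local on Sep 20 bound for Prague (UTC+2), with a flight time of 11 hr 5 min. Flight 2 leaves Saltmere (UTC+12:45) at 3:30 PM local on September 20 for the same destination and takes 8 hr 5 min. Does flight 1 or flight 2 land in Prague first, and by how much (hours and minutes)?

the second, by 7 hours 20 minutes

Flight 1 in UTC: 12:05 AM + 7:00 = 7:05 AM on Sep 20.
+11 hours and 5 minutes → arrive 6:10 PM UTC on Sep 20.
Flight 2 in UTC: 3:30 PM − 12:45 = 2:45 AM on Sep 20.
+8 hours 5 minutes → arrive 10:50 AM UTC on Sep 20.
Flight 2 lands earlier by 7 hours 20 minutes.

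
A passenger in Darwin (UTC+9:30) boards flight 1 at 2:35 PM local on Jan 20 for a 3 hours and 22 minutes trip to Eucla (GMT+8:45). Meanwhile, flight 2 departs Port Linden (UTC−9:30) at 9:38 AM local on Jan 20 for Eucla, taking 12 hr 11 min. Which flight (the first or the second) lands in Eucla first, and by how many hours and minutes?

the first, by 22 hours 52 minutes

Flight 1 in UTC: 2:35 PM − 9:30 = 5:05 AM on Jan 20.
+3 hours 22 minutes → arrive 8:27 AM UTC on Jan 20.
Flight 2 in UTC: 9:38 AM + 9:30 = 7:08 PM on Jan 20.
+12 hours 11 minutes → arrive 7:19 AM UTC on Jan 21.
Flight 1 lands earlier by 22 hours 52 minutes.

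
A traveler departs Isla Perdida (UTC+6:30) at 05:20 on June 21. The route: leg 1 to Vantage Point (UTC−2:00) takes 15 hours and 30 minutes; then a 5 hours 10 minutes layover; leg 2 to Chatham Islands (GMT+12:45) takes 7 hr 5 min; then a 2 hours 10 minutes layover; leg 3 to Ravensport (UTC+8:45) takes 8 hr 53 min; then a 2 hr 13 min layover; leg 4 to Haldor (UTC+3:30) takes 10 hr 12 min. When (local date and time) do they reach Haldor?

Convert departure to UTC: 05:20 − 6:30 = 22:50 UTC on Jun 20.
Add 15 hours and 30 minutes leg 1 → 14:20 UTC (Jun 21).
Add 5 hours and 10 minutes layover in Vantage Point → 19:30 UTC.
Add 7 hours and 5 minutes leg 2 → 02:35 UTC (Jun 22).
Add 2 hours and 10 minutes layover in Chatham Islands → 04:45 UTC.
Add 8 hours and 53 minutes leg 3 → 13:38 UTC.
Add 2 hours 13 minutes layover in Ravensport → 15:51 UTC.
Add 10 hours and 12 minutes leg 4 → 02:03 UTC (Jun 23).
Haldor is UTC+3:30, so local arrival = 02:03 + 3:30 = 05:33 on Jun 23.

05:33 on June 23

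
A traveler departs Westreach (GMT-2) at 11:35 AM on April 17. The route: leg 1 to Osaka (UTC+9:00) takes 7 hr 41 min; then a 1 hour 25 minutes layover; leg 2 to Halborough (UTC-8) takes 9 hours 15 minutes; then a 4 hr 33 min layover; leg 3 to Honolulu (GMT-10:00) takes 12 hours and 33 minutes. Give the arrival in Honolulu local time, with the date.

3:02 PM on April 18

Convert departure to UTC: 11:35 AM + 2:00 = 1:35 PM UTC on Apr 17.
Add 7 hours and 41 minutes leg 1 → 9:16 PM UTC.
Add 1 hour 25 minutes layover in Osaka → 10:41 PM UTC.
Add 9 hours 15 minutes leg 2 → 7:56 AM UTC (Apr 18).
Add 4 hours and 33 minutes layover in Halborough → 12:29 PM UTC.
Add 12 hours 33 minutes leg 3 → 1:02 AM UTC (Apr 19).
Honolulu is UTC−10:00, so local arrival = 1:02 AM − 10:00 = 3:02 PM on Apr 18.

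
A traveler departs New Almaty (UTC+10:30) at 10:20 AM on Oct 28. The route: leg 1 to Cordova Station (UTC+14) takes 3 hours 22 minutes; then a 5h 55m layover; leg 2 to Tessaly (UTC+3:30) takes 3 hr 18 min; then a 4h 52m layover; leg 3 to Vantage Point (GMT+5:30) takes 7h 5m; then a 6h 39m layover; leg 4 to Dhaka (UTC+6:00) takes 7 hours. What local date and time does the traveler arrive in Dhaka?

Convert departure to UTC: 10:20 AM − 10:30 = 11:50 PM UTC on Oct 27.
Add 3 hours 22 minutes leg 1 → 3:12 AM UTC (Oct 28).
Add 5 hours 55 minutes layover in Cordova Station → 9:07 AM UTC.
Add 3 hours 18 minutes leg 2 → 12:25 PM UTC.
Add 4 hours and 52 minutes layover in Tessaly → 5:17 PM UTC.
Add 7 hours and 5 minutes leg 3 → 12:22 AM UTC (Oct 29).
Add 6 hours 39 minutes layover in Vantage Point → 7:01 AM UTC.
Add 7 hours leg 4 → 2:01 PM UTC.
Dhaka is UTC+6:00, so local arrival = 2:01 PM + 6:00 = 8:01 PM on Oct 29.

8:01 PM on October 29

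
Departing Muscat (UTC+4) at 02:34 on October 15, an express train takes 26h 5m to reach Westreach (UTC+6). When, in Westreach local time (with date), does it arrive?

06:39 on October 16

Convert departure to UTC: 02:34 − 4:00 = 22:34 UTC on Oct 14.
Add 26 hours 5 minutes travel time → 00:39 UTC (Oct 16).
Westreach is UTC+6:00, so local arrival = 00:39 + 6:00 = 06:39 on Oct 16.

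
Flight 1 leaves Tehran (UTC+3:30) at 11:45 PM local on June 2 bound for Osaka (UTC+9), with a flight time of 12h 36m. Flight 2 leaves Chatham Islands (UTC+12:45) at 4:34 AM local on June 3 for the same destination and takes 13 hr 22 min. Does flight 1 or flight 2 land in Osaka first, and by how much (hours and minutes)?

Flight 1 in UTC: 11:45 PM − 3:30 = 8:15 PM on Jun 2.
+12 hours 36 minutes → arrive 8:51 AM UTC on Jun 3.
Flight 2 in UTC: 4:34 AM − 12:45 = 3:49 PM on Jun 2.
+13 hours and 22 minutes → arrive 5:11 AM UTC on Jun 3.
Flight 2 lands earlier by 3 hours 40 minutes.

the second, by 3 hours 40 minutes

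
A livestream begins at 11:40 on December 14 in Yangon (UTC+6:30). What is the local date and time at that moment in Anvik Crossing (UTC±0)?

05:10 on Dec 14

In UTC: 11:40 − 6:30 = 05:10 on Dec 14.
Anvik Crossing is UTC+0, so it is 05:10 on Dec 14.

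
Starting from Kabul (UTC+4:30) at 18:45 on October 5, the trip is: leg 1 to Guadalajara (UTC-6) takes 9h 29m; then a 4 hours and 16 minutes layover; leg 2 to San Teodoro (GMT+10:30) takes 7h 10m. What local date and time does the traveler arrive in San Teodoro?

21:40 on October 6

Convert departure to UTC: 18:45 − 4:30 = 14:15 UTC on Oct 5.
Add 9 hours and 29 minutes leg 1 → 23:44 UTC.
Add 4 hours 16 minutes layover in Guadalajara → 04:00 UTC (Oct 6).
Add 7 hours and 10 minutes leg 2 → 11:10 UTC.
San Teodoro is UTC+10:30, so local arrival = 11:10 + 10:30 = 21:40 on Oct 6.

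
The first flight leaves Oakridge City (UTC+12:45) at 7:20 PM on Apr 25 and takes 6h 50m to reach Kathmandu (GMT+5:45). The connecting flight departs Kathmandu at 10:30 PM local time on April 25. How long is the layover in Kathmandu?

Convert departure to UTC: 7:20 PM − 12:45 = 6:35 AM UTC on Apr 25.
Add 6 hours and 50 minutes flight time → 1:25 PM UTC.
Kathmandu is UTC+5:45, so local arrival = 1:25 PM + 5:45 = 7:10 PM on Apr 25.
Layover = 10:30 PM − 7:10 PM = 3 hours 20 minutes.

3 hours 20 minutes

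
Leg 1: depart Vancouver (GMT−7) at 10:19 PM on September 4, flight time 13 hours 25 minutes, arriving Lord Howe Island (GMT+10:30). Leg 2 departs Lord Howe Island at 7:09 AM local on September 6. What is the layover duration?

Convert departure to UTC: 10:19 PM + 7:00 = 5:19 AM UTC on Sep 5.
Add 13 hours and 25 minutes flight time → 6:44 PM UTC.
Lord Howe Island is UTC+10:30, so local arrival = 6:44 PM + 10:30 = 5:14 AM on Sep 6.
Layover = 7:09 AM − 5:14 AM = 1 hour 55 minutes.

1 hour 55 minutes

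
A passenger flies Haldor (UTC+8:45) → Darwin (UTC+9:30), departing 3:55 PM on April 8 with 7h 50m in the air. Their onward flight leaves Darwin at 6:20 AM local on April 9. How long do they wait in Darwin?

Convert departure to UTC: 3:55 PM − 8:45 = 7:10 AM UTC on Apr 8.
Add 7 hours and 50 minutes flight time → 3:00 PM UTC.
Darwin is UTC+9:30, so local arrival = 3:00 PM + 9:30 = 12:30 AM on Apr 9.
Layover = 6:20 AM − 12:30 AM = 5 hours 50 minutes.

5 hours 50 minutes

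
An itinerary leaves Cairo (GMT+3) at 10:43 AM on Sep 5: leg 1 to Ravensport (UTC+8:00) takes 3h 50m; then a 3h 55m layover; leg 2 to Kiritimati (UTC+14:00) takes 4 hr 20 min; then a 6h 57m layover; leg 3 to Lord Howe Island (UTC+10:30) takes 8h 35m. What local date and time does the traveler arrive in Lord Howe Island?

Convert departure to UTC: 10:43 AM − 3:00 = 7:43 AM UTC on Sep 5.
Add 3 hours and 50 minutes leg 1 → 11:33 AM UTC.
Add 3 hours and 55 minutes layover in Ravensport → 3:28 PM UTC.
Add 4 hours and 20 minutes leg 2 → 7:48 PM UTC.
Add 6 hours 57 minutes layover in Kiritimati → 2:45 AM UTC (Sep 6).
Add 8 hours and 35 minutes leg 3 → 11:20 AM UTC.
Lord Howe Island is UTC+10:30, so local arrival = 11:20 AM + 10:30 = 9:50 PM on Sep 6.

9:50 PM on September 6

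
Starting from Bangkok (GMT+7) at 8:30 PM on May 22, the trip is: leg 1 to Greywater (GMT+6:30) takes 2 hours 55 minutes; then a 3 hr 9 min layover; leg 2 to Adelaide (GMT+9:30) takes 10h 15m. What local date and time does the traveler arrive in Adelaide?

Convert departure to UTC: 8:30 PM − 7:00 = 1:30 PM UTC on May 22.
Add 2 hours and 55 minutes leg 1 → 4:25 PM UTC.
Add 3 hours 9 minutes layover in Greywater → 7:34 PM UTC.
Add 10 hours 15 minutes leg 2 → 5:49 AM UTC (May 23).
Adelaide is UTC+9:30, so local arrival = 5:49 AM + 9:30 = 3:19 PM on May 23.

3:19 PM on May 23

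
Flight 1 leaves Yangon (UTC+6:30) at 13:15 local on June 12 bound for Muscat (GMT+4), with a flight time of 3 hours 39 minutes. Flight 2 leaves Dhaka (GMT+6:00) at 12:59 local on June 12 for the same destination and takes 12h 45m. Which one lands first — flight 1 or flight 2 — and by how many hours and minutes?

Flight 1 in UTC: 13:15 − 6:30 = 06:45 on Jun 12.
+3 hours and 39 minutes → arrive 10:24 UTC on Jun 12.
Flight 2 in UTC: 12:59 − 6:00 = 06:59 on Jun 12.
+12 hours and 45 minutes → arrive 19:44 UTC on Jun 12.
Flight 1 lands earlier by 9 hours 20 minutes.

the first, by 9 hours 20 minutes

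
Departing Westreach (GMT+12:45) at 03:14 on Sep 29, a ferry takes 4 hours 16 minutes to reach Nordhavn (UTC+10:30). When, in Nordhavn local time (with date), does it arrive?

05:15 on Sep 29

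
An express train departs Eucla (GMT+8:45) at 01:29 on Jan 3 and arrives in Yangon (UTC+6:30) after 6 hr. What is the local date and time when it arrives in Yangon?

05:14 on Jan 3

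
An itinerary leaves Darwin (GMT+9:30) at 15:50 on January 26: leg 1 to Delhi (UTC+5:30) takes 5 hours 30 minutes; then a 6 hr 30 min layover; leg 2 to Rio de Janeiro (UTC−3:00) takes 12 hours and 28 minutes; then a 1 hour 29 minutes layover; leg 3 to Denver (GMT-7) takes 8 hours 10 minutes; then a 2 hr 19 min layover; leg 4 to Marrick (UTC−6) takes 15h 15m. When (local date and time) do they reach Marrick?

04:01 on January 28

Convert departure to UTC: 15:50 − 9:30 = 06:20 UTC on Jan 26.
Add 5 hours and 30 minutes leg 1 → 11:50 UTC.
Add 6 hours and 30 minutes layover in Delhi → 18:20 UTC.
Add 12 hours and 28 minutes leg 2 → 06:48 UTC (Jan 27).
Add 1 hour and 29 minutes layover in Rio de Janeiro → 08:17 UTC.
Add 8 hours 10 minutes leg 3 → 16:27 UTC.
Add 2 hours 19 minutes layover in Denver → 18:46 UTC.
Add 15 hours 15 minutes leg 4 → 10:01 UTC (Jan 28).
Marrick is UTC−6:00, so local arrival = 10:01 − 6:00 = 04:01 on Jan 28.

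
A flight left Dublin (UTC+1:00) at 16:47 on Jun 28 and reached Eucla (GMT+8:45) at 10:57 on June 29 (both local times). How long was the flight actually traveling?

10 hours 25 minutes

Departure in UTC: 16:47 − 1:00 = 15:47 on Jun 28.
Arrival in UTC: 10:57 − 8:45 = 02:12 on Jun 29.
Elapsed = 02:12 − 15:47 (+1 day) = 10 hours 25 minutes.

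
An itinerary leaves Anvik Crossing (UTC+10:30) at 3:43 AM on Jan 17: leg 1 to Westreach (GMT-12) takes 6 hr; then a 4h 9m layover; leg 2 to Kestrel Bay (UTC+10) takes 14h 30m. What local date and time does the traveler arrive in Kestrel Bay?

Convert departure to UTC: 3:43 AM − 10:30 = 5:13 PM UTC on Jan 16.
Add 6 hours leg 1 → 11:13 PM UTC.
Add 4 hours and 9 minutes layover in Westreach → 3:22 AM UTC (Jan 17).
Add 14 hours 30 minutes leg 2 → 5:52 PM UTC.
Kestrel Bay is UTC+10:00, so local arrival = 5:52 PM + 10:00 = 3:52 AM on Jan 18.

3:52 AM on Jan 18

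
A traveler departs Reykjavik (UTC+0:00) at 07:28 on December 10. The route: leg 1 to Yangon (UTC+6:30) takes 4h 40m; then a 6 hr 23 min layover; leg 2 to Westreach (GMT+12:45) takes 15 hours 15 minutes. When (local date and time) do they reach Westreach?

22:31 on Dec 11

Reykjavik is at UTC+0, so departure is already 07:28 UTC on Dec 10.
Add 4 hours 40 minutes leg 1 → 12:08 UTC.
Add 6 hours and 23 minutes layover in Yangon → 18:31 UTC.
Add 15 hours 15 minutes leg 2 → 09:46 UTC (Dec 11).
Westreach is UTC+12:45, so local arrival = 09:46 + 12:45 = 22:31 on Dec 11.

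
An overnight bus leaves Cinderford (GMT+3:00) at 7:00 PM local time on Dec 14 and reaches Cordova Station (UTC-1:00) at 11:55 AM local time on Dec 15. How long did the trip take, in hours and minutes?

20 hours 55 minutes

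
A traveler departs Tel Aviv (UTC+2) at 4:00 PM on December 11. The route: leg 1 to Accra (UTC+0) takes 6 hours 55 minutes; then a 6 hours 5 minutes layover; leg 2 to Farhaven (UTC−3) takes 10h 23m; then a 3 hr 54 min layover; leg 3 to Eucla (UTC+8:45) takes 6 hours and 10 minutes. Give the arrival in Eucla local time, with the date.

Convert departure to UTC: 4:00 PM − 2:00 = 2:00 PM UTC on Dec 11.
Add 6 hours and 55 minutes leg 1 → 8:55 PM UTC.
Add 6 hours and 5 minutes layover in Accra → 3:00 AM UTC (Dec 12).
Add 10 hours and 23 minutes leg 2 → 1:23 PM UTC.
Add 3 hours and 54 minutes layover in Farhaven → 5:17 PM UTC.
Add 6 hours and 10 minutes leg 3 → 11:27 PM UTC.
Eucla is UTC+8:45, so local arrival = 11:27 PM + 8:45 = 8:12 AM on Dec 13.

8:12 AM on December 13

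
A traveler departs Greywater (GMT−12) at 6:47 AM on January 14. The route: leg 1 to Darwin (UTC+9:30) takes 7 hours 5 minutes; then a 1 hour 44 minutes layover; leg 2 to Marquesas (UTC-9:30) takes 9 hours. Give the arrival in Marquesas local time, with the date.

Convert departure to UTC: 6:47 AM + 12:00 = 6:47 PM UTC on Jan 14.
Add 7 hours 5 minutes leg 1 → 1:52 AM UTC (Jan 15).
Add 1 hour and 44 minutes layover in Darwin → 3:36 AM UTC.
Add 9 hours leg 2 → 12:36 PM UTC.
Marquesas is UTC−9:30, so local arrival = 12:36 PM − 9:30 = 3:06 AM on Jan 15.

3:06 AM on January 15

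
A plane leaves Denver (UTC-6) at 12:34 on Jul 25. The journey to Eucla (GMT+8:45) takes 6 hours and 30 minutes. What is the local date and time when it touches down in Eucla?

09:49 on Jul 26

Convert departure to UTC: 12:34 + 6:00 = 18:34 UTC on Jul 25.
Add 6 hours and 30 minutes travel time → 01:04 UTC (Jul 26).
Eucla is UTC+8:45, so local arrival = 01:04 + 8:45 = 09:49 on Jul 26.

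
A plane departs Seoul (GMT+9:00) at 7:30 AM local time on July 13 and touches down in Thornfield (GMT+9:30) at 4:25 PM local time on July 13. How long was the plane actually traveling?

Thornfield is 0:30 ahead of Seoul.
Clock-face elapsed time (ignoring zones) is 8 hours 55 minutes.
Actual elapsed = 8 hours 55 minutes − 0:30 = 8 hours 25 minutes.

8 hours 25 minutes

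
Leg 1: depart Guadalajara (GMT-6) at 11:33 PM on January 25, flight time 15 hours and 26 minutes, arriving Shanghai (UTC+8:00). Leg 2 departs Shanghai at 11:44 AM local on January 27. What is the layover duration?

Convert departure to UTC: 11:33 PM + 6:00 = 5:33 AM UTC on Jan 26.
Add 15 hours 26 minutes flight time → 8:59 PM UTC.
Shanghai is UTC+8:00, so local arrival = 8:59 PM + 8:00 = 4:59 AM on Jan 27.
Layover = 11:44 AM − 4:59 AM = 6 hours 45 minutes.

6 hours 45 minutes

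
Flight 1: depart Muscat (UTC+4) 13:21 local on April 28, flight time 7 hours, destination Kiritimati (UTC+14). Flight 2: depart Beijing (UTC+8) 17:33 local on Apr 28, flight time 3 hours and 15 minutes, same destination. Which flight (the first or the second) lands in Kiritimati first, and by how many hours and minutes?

the second, by 3 hours 33 minutes

Flight 1 in UTC: 13:21 − 4:00 = 09:21 on Apr 28.
+7 hours → arrive 16:21 UTC on Apr 28.
Flight 2 in UTC: 17:33 − 8:00 = 09:33 on Apr 28.
+3 hours and 15 minutes → arrive 12:48 UTC on Apr 28.
Flight 2 lands earlier by 3 hours 33 minutes.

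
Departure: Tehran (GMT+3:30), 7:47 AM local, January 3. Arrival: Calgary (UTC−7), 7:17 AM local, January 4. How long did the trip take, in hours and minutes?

34 hours

Calgary is 10:30 behind Tehran.
Clock-face elapsed time (ignoring zones) is 23 hours 30 minutes.
Actual elapsed = 23 hours 30 minutes + 10:30 = 34 hours.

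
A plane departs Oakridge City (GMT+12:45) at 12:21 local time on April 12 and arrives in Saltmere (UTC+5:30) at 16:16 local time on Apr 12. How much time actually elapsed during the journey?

11 hours 10 minutes

Saltmere is 7:15 behind Oakridge City.
Clock-face elapsed time (ignoring zones) is 3 hours 55 minutes.
Actual elapsed = 3 hours 55 minutes + 7:15 = 11 hours 10 minutes.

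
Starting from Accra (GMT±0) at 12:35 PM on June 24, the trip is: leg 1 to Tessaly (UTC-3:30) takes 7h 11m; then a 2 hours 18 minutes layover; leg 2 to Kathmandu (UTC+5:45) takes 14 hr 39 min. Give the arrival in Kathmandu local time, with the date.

Accra is at UTC+0, so departure is already 12:35 PM UTC on Jun 24.
Add 7 hours and 11 minutes leg 1 → 7:46 PM UTC.
Add 2 hours and 18 minutes layover in Tessaly → 10:04 PM UTC.
Add 14 hours 39 minutes leg 2 → 12:43 PM UTC (Jun 25).
Kathmandu is UTC+5:45, so local arrival = 12:43 PM + 5:45 = 6:28 PM on Jun 25.

6:28 PM on Jun 25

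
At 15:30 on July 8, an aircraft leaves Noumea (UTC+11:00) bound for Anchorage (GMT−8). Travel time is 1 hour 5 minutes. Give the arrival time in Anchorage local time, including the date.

Convert departure to UTC: 15:30 − 11:00 = 04:30 UTC on Jul 8.
Add 1 hour and 5 minutes travel time → 05:35 UTC.
Anchorage is UTC−8:00, so local arrival = 05:35 − 8:00 = 21:35 on Jul 7.

21:35 on July 7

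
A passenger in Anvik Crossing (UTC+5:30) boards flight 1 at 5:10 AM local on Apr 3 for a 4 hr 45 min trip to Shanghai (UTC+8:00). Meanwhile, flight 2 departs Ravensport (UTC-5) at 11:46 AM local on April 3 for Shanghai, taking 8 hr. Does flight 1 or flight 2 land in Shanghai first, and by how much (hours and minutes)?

Flight 1 in UTC: 5:10 AM − 5:30 = 11:40 PM on Apr 2.
+4 hours 45 minutes → arrive 4:25 AM UTC on Apr 3.
Flight 2 in UTC: 11:46 AM + 5:00 = 4:46 PM on Apr 3.
+8 hours → arrive 12:46 AM UTC on Apr 4.
Flight 1 lands earlier by 20 hours 21 minutes.

the first, by 20 hours 21 minutes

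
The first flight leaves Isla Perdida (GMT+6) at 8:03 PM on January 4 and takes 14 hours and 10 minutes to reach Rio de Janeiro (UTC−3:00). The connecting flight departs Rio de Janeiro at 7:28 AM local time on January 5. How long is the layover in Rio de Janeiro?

6 hours 15 minutes

Convert departure to UTC: 8:03 PM − 6:00 = 2:03 PM UTC on Jan 4.
Add 14 hours and 10 minutes flight time → 4:13 AM UTC (Jan 5).
Rio de Janeiro is UTC−3:00, so local arrival = 4:13 AM − 3:00 = 1:13 AM on Jan 5.
Layover = 7:28 AM − 1:13 AM = 6 hours 15 minutes.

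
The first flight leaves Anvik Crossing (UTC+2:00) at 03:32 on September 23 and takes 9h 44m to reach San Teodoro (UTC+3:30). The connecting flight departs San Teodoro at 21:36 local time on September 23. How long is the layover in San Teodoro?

Convert departure to UTC: 03:32 − 2:00 = 01:32 UTC on Sep 23.
Add 9 hours and 44 minutes flight time → 11:16 UTC.
San Teodoro is UTC+3:30, so local arrival = 11:16 + 3:30 = 14:46 on Sep 23.
Layover = 21:36 − 14:46 = 6 hours 50 minutes.

6 hours 50 minutes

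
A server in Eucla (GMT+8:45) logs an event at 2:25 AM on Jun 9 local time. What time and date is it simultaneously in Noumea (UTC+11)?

Noumea is 2:15 ahead of Eucla.
Shift by the zone difference: 2:25 AM + 2:15 = 4:40 AM on Jun 9 in Noumea.

4:40 AM on June 9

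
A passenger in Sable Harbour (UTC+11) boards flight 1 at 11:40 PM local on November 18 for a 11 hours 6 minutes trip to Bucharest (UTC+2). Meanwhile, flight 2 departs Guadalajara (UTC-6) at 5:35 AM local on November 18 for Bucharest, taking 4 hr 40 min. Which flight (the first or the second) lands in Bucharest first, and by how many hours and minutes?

the second, by 7 hours 31 minutes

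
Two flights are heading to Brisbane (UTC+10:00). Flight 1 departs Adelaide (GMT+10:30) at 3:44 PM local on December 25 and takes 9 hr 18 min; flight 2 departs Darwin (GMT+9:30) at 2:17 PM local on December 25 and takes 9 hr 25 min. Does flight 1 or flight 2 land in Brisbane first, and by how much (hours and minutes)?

Flight 1 in UTC: 3:44 PM − 10:30 = 5:14 AM on Dec 25.
+9 hours and 18 minutes → arrive 2:32 PM UTC on Dec 25.
Flight 2 in UTC: 2:17 PM − 9:30 = 4:47 AM on Dec 25.
+9 hours 25 minutes → arrive 2:12 PM UTC on Dec 25.
Flight 2 lands earlier by 20 minutes.

the second, by 20 minutes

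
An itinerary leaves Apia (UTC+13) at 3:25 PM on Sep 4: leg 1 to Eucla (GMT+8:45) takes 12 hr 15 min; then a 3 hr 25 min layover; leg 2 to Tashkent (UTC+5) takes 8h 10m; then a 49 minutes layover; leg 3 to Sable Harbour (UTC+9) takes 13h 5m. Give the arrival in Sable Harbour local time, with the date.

Convert departure to UTC: 3:25 PM − 13:00 = 2:25 AM UTC on Sep 4.
Add 12 hours 15 minutes leg 1 → 2:40 PM UTC.
Add 3 hours and 25 minutes layover in Eucla → 6:05 PM UTC.
Add 8 hours 10 minutes leg 2 → 2:15 AM UTC (Sep 5).
Add 49 minutes layover in Tashkent → 3:04 AM UTC.
Add 13 hours and 5 minutes leg 3 → 4:09 PM UTC.
Sable Harbour is UTC+9:00, so local arrival = 4:09 PM + 9:00 = 1:09 AM on Sep 6.

1:09 AM on September 6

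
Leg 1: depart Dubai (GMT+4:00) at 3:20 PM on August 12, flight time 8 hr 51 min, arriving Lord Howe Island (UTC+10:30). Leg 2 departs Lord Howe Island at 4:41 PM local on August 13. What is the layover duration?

Convert departure to UTC: 3:20 PM − 4:00 = 11:20 AM UTC on Aug 12.
Add 8 hours 51 minutes flight time → 8:11 PM UTC.
Lord Howe Island is UTC+10:30, so local arrival = 8:11 PM + 10:30 = 6:41 AM on Aug 13.
Layover = 4:41 PM − 6:41 AM = 10 hours.

10 hours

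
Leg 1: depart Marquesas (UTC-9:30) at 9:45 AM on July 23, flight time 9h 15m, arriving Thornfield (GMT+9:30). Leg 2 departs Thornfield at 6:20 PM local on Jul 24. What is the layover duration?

Convert departure to UTC: 9:45 AM + 9:30 = 7:15 PM UTC on Jul 23.
Add 9 hours 15 minutes flight time → 4:30 AM UTC (Jul 24).
Thornfield is UTC+9:30, so local arrival = 4:30 AM + 9:30 = 2:00 PM on Jul 24.
Layover = 6:20 PM − 2:00 PM = 4 hours 20 minutes.

4 hours 20 minutes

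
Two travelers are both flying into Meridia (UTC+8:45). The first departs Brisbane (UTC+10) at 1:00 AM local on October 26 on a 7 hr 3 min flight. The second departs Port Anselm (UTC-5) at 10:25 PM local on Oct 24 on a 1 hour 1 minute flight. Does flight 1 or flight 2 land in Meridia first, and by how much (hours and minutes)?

Flight 1 in UTC: 1:00 AM − 10:00 = 3:00 PM on Oct 25.
+7 hours 3 minutes → arrive 10:03 PM UTC on Oct 25.
Flight 2 in UTC: 10:25 PM + 5:00 = 3:25 AM on Oct 25.
+1 hour 1 minute → arrive 4:26 AM UTC on Oct 25.
Flight 2 lands earlier by 17 hours 37 minutes.

the second, by 17 hours 37 minutes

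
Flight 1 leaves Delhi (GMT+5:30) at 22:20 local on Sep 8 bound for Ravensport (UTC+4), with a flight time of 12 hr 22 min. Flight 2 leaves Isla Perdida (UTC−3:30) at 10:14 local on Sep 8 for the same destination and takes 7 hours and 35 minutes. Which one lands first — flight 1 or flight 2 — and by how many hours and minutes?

the second, by 7 hours 53 minutes

Flight 1 in UTC: 22:20 − 5:30 = 16:50 on Sep 8.
+12 hours 22 minutes → arrive 05:12 UTC on Sep 9.
Flight 2 in UTC: 10:14 + 3:30 = 13:44 on Sep 8.
+7 hours and 35 minutes → arrive 21:19 UTC on Sep 8.
Flight 2 lands earlier by 7 hours 53 minutes.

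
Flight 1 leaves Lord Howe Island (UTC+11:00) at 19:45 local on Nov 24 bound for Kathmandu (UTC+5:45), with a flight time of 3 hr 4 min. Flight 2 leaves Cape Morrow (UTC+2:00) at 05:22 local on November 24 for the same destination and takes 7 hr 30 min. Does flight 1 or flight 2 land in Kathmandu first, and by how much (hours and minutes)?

the second, by 57 minutes

Flight 1 in UTC: 19:45 − 11:00 = 08:45 on Nov 24.
+3 hours and 4 minutes → arrive 11:49 UTC on Nov 24.
Flight 2 in UTC: 05:22 − 2:00 = 03:22 on Nov 24.
+7 hours and 30 minutes → arrive 10:52 UTC on Nov 24.
Flight 2 lands earlier by 57 minutes.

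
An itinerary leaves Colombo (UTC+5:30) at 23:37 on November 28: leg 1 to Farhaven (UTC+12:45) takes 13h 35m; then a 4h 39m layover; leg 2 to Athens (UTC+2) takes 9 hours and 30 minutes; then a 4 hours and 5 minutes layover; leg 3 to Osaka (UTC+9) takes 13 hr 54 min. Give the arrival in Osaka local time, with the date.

Convert departure to UTC: 23:37 − 5:30 = 18:07 UTC on Nov 28.
Add 13 hours and 35 minutes leg 1 → 07:42 UTC (Nov 29).
Add 4 hours and 39 minutes layover in Farhaven → 12:21 UTC.
Add 9 hours and 30 minutes leg 2 → 21:51 UTC.
Add 4 hours and 5 minutes layover in Athens → 01:56 UTC (Nov 30).
Add 13 hours and 54 minutes leg 3 → 15:50 UTC.
Osaka is UTC+9:00, so local arrival = 15:50 + 9:00 = 00:50 on Dec 1.

00:50 on December 1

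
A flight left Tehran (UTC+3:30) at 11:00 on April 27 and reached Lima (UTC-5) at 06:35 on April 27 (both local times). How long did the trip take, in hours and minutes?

Departure in UTC: 11:00 − 3:30 = 07:30 on Apr 27.
Arrival in UTC: 06:35 + 5:00 = 11:35 on Apr 27.
Elapsed = 11:35 − 07:30 = 4 hours 5 minutes.

4 hours 5 minutes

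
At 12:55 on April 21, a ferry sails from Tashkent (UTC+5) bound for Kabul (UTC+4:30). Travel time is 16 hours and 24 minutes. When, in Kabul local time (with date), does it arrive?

04:49 on April 22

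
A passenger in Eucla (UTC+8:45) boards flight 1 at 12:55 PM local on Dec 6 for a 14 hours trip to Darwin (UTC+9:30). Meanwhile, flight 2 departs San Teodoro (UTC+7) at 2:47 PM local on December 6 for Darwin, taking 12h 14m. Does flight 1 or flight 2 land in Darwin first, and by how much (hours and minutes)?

Flight 1 in UTC: 12:55 PM − 8:45 = 4:10 AM on Dec 6.
+14 hours → arrive 6:10 PM UTC on Dec 6.
Flight 2 in UTC: 2:47 PM − 7:00 = 7:47 AM on Dec 6.
+12 hours and 14 minutes → arrive 8:01 PM UTC on Dec 6.
Flight 1 lands earlier by 1 hour 51 minutes.

the first, by 1 hour 51 minutes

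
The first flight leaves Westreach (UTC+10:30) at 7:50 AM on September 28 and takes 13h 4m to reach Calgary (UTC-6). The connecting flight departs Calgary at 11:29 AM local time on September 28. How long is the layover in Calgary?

Convert departure to UTC: 7:50 AM − 10:30 = 9:20 PM UTC on Sep 27.
Add 13 hours 4 minutes flight time → 10:24 AM UTC (Sep 28).
Calgary is UTC−6:00, so local arrival = 10:24 AM − 6:00 = 4:24 AM on Sep 28.
Layover = 11:29 AM − 4:24 AM = 7 hours 5 minutes.

7 hours 5 minutes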